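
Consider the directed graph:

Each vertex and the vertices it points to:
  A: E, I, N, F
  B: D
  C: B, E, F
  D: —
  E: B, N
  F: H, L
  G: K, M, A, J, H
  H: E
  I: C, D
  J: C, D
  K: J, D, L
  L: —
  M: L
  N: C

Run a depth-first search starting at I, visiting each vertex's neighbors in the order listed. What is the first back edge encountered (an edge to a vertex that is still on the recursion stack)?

N->C

DFS from I (visiting each vertex's neighbors in the order listed); mark gray on enter, black on exit:
I gray
  C gray
    B gray
      D gray
      D black
    B black
    E gray
      E→B: B black — skip
      N gray
        N→C: C is gray → back edge
First back edge: N → C.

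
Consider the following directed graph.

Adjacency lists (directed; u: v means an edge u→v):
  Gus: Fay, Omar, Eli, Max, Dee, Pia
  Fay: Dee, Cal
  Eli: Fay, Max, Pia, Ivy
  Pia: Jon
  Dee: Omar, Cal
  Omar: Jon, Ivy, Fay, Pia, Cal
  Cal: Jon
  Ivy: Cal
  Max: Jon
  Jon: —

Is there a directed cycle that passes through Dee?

Dee is on a cycle iff Dee can reach itself via ≥1 edge.
Dee → Omar → Fay → Dee — yes.

Yes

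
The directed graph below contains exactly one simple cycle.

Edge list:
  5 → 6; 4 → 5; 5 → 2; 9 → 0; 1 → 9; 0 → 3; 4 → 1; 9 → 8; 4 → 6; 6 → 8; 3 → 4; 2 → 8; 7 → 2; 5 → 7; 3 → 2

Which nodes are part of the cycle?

0, 1, 3, 4, 9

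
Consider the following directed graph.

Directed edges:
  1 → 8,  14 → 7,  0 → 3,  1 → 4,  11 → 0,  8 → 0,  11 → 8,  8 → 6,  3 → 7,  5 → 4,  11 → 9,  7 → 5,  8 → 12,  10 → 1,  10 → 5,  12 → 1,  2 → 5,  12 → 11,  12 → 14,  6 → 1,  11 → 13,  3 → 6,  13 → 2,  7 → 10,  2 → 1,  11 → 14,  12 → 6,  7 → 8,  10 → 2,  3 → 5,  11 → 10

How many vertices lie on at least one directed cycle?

A vertex is on a directed cycle iff it belongs to a strongly connected component of size ≥ 2 (or has a self-loop).
The vertices on cycles are {0, 1, 2, 3, 6, 7, 8, 10, 11, 12, 13, 14} — 12 in total.

12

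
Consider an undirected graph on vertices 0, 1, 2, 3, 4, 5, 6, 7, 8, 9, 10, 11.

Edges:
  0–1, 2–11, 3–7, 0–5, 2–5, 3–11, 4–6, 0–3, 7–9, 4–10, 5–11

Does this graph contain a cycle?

Yes

DFS, tracking each vertex's parent; an edge to a visited non-parent vertex closes a cycle.
Start from 0:
visit 0 (parent –)
  visit 1 (parent 0)
    1–0: parent, skip
  visit 5 (parent 0)
    visit 2 (parent 5)
      visit 11 (parent 2)
        11–2: parent, skip
        visit 3 (parent 11)
          3–0: 0 visited and ≠ parent → cycle
Cycle: 0 – 5 – 2 – 11 – 3 – 0.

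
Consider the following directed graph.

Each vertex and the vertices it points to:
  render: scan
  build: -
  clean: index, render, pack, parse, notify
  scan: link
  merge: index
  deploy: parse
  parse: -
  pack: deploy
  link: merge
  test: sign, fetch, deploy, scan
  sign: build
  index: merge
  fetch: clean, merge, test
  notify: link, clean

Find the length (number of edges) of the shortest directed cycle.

For each vertex v, BFS finds the shortest path from v back to v.
The shortest such closed walk is fetch → test → fetch, length 2.

2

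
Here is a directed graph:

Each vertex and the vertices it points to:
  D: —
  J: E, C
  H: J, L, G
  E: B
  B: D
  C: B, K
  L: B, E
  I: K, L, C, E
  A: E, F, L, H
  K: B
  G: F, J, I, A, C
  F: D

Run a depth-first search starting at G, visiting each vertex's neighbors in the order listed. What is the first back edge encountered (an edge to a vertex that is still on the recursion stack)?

H→G

DFS from G (visiting each vertex's neighbors in the order listed); mark gray on enter, black on exit:
G gray
  F gray
    D gray
    D black
  F black
  J gray
    E gray
      B gray
        B→D: D black — skip
      B black
    E black
    C gray
      C→B: B black — skip
      K gray
        K→B: B black — skip
      K black
    C black
  J black
  I gray
    I→K: K black — skip
    L gray
      L→B: B black — skip
      L→E: E black — skip
    L black
    I→C: C black — skip
    I→E: E black — skip
  I black
  A gray
    A→E: E black — skip
    A→F: F black — skip
    A→L: L black — skip
    H gray
      H→J: J black — skip
      H→L: L black — skip
      H→G: G is gray → back edge
First back edge: H → G.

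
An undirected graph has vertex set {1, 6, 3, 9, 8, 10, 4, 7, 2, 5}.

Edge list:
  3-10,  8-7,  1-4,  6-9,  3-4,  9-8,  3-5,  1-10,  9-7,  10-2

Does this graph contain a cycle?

Yes

DFS, tracking each vertex's parent; an edge to a visited non-parent vertex closes a cycle.
Start from 1:
visit 1 (parent –)
  visit 10 (parent 1)
    10–1: parent, skip
    visit 3 (parent 10)
      visit 5 (parent 3)
        5–3: parent, skip
      visit 4 (parent 3)
        4–1: 1 visited and ≠ parent → cycle
Cycle: 1 – 10 – 3 – 4 – 1.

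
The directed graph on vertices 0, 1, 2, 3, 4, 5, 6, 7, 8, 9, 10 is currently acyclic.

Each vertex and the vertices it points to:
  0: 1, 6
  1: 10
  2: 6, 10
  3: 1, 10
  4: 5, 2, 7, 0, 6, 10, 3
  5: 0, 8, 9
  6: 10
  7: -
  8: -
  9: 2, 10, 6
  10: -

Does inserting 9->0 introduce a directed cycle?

No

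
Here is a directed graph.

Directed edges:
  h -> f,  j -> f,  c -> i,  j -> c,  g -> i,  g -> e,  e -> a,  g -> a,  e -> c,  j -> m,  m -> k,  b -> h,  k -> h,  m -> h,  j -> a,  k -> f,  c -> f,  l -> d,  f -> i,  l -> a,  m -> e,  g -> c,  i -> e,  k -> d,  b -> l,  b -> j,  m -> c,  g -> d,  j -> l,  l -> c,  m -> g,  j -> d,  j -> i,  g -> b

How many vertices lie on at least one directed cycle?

8

A vertex is on a directed cycle iff it belongs to a strongly connected component of size ≥ 2 (or has a self-loop).
The vertices on cycles are {b, c, e, f, g, i, j, m} — 8 in total.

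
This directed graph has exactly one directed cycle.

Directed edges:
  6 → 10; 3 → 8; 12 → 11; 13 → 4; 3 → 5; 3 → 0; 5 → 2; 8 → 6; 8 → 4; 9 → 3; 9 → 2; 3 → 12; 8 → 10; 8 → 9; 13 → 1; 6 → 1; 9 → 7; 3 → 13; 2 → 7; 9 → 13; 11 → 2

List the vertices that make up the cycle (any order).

DFS with gray/black marking from 9:
9 gray
  2 gray
    7 gray
    7 black
  2 black
  3 gray
    0 gray
    0 black
    5 gray
      5→2: 2 black — skip
    5 black
    8 gray
      8→9: 9 is gray → back edge
Back edge closes the cycle 9 → 3 → 8 → 9; its vertices are {3, 8, 9}.

3, 8, 9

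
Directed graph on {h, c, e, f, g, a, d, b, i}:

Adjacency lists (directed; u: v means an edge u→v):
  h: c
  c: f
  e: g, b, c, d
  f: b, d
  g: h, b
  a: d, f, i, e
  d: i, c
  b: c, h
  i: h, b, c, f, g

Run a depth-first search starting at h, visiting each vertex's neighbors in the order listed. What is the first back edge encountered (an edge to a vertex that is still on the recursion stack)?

b→c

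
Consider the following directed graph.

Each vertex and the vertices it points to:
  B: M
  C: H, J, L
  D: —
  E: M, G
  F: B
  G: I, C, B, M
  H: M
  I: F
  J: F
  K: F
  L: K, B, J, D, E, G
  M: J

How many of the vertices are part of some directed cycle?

8

A vertex is on a directed cycle iff it belongs to a strongly connected component of size ≥ 2 (or has a self-loop).
The vertices on cycles are {B, C, E, F, G, J, L, M} — 8 in total.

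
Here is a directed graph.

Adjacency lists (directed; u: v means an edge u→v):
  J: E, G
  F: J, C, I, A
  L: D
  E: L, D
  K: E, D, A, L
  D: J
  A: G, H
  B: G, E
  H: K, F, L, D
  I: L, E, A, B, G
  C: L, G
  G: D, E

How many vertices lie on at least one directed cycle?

10

A vertex is on a directed cycle iff it belongs to a strongly connected component of size ≥ 2 (or has a self-loop).
The vertices on cycles are {A, D, E, F, G, H, I, J, K, L} — 10 in total.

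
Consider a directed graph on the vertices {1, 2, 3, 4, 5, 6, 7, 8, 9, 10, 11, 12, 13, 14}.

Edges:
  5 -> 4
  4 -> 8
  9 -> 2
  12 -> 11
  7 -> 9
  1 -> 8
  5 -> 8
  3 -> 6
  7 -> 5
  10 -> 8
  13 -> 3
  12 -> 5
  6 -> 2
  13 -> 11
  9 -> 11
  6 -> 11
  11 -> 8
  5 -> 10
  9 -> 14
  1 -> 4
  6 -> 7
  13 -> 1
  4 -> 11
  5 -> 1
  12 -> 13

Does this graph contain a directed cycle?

DFS with white/gray/black marking, starting from 7:
7 gray
  5 gray
    1 gray
      8 gray
      8 black
      4 gray
        4→8: 8 black — skip
        11 gray
          11→8: 8 black — skip
        11 black
      4 black
    1 black
    10 gray
      10→8: 8 black — skip
    10 black
    5→4: 4 black — skip
    5→8: 8 black — skip
  5 black
  9 gray
    2 gray
    2 black
    9→11: 11 black — skip
    14 gray
    14 black
  9 black
7 black
3 gray
  6 gray
    6→7: 7 black — skip
    6→2: 2 black — skip
    6→11: 11 black — skip
  6 black
3 black
12 gray
  13 gray
    13→1: 1 black — skip
    13→3: 3 black — skip
    13→11: 11 black — skip
  13 black
  12→5: 5 black — skip
  12→11: 11 black — skip
12 black
Every edge goes to a white or black vertex — no back edge, so the graph is acyclic.

No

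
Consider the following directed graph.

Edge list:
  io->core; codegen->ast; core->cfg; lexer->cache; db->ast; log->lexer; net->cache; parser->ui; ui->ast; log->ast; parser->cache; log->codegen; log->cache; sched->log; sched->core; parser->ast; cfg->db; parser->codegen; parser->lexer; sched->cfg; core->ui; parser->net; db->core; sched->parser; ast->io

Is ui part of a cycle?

Yes

ui is on a cycle iff ui can reach itself via ≥1 edge.
ui → ast → io → core → ui — yes.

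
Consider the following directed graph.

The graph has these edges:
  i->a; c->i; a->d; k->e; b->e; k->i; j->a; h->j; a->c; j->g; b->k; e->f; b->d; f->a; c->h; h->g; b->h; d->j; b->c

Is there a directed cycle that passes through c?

Yes

c is on a cycle iff c can reach itself via ≥1 edge.
c → i → a → c — yes.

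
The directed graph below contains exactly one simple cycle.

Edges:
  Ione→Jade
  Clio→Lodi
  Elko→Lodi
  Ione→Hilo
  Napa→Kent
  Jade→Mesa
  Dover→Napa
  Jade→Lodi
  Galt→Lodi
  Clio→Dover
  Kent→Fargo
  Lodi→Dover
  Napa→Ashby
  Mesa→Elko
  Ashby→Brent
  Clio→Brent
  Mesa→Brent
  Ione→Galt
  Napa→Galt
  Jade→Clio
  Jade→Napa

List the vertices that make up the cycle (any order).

DFS with gray/black marking from Napa:
Napa gray
  Ashby gray
    Brent gray
    Brent black
  Ashby black
  Kent gray
    Fargo gray
    Fargo black
  Kent black
  Galt gray
    Lodi gray
      Dover gray
        Dover→Napa: Napa is gray → back edge
Back edge closes the cycle Napa → Galt → Lodi → Dover → Napa; its vertices are {Galt, Lodi, Napa, Dover}.

Galt, Lodi, Napa, Dover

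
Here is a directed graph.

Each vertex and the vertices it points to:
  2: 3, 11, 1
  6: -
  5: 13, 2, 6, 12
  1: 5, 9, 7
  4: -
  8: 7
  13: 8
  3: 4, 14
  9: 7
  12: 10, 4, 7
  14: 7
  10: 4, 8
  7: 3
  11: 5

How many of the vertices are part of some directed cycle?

7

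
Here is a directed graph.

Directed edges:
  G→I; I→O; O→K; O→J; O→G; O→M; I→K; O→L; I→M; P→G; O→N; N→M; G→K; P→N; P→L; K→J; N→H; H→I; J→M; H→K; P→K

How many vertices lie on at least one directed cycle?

5

A vertex is on a directed cycle iff it belongs to a strongly connected component of size ≥ 2 (or has a self-loop).
The vertices on cycles are {G, H, I, N, O} — 5 in total.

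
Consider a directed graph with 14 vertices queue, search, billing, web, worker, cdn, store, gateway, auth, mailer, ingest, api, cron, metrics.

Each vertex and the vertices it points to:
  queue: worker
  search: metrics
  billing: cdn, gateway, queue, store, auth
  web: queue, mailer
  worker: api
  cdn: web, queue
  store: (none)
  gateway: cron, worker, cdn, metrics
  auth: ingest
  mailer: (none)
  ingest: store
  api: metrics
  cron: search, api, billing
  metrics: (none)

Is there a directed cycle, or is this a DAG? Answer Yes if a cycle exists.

Yes

DFS with white/gray/black marking, starting from billing:
billing gray
  cdn gray
    web gray
      queue gray
        worker gray
          api gray
            metrics gray
            metrics black
          api black
        worker black
      queue black
      mailer gray
      mailer black
    web black
    cdn→queue: queue black — skip
  cdn black
  gateway gray
    cron gray
      search gray
        search→metrics: metrics black — skip
      search black
      cron→api: api black — skip
      cron→billing: billing is gray → back edge
Back edge found, so a cycle exists: billing → gateway → cron → billing.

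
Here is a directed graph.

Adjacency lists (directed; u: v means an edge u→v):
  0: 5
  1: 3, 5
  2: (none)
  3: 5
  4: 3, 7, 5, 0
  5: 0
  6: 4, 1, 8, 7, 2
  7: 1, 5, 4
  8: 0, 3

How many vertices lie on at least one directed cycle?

4

A vertex is on a directed cycle iff it belongs to a strongly connected component of size ≥ 2 (or has a self-loop).
The vertices on cycles are {0, 4, 5, 7} — 4 in total.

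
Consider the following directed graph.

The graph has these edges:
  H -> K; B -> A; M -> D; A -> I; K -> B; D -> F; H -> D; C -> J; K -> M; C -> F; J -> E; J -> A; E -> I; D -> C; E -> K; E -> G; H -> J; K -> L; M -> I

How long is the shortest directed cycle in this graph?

6

For each vertex v, BFS finds the shortest path from v back to v.
The shortest such closed walk is K → M → D → C → J → E → K, length 6.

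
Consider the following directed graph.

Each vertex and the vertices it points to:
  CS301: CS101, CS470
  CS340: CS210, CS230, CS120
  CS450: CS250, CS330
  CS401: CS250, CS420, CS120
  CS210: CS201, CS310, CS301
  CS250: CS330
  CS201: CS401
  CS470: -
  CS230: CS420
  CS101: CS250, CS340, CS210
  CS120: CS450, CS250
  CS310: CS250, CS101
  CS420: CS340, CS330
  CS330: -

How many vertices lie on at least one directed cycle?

A vertex is on a directed cycle iff it belongs to a strongly connected component of size ≥ 2 (or has a self-loop).
The vertices on cycles are {CS101, CS201, CS210, CS230, CS301, CS310, CS340, CS401, CS420} — 9 in total.

9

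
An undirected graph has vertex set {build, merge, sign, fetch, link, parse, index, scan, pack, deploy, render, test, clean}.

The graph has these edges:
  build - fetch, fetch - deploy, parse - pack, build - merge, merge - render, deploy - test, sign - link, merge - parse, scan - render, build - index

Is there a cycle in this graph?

No

DFS, tracking each vertex's parent; an edge to a visited non-parent vertex closes a cycle.
Start from fetch:
visit fetch (parent –)
  visit build (parent fetch)
    visit merge (parent build)
      visit render (parent merge)
        render–merge: parent, skip
        visit scan (parent render)
          scan–render: parent, skip
      visit parse (parent merge)
        parse–merge: parent, skip
        visit pack (parent parse)
          pack–parse: parent, skip
      merge–build: parent, skip
    visit index (parent build)
      index–build: parent, skip
    build–fetch: parent, skip
  visit deploy (parent fetch)
    visit test (parent deploy)
      test–deploy: parent, skip
    deploy–fetch: parent, skip
visit sign (parent –)
  visit link (parent sign)
    link–sign: parent, skip
visit clean (parent –)
No non-parent visited neighbor found — the graph is a forest.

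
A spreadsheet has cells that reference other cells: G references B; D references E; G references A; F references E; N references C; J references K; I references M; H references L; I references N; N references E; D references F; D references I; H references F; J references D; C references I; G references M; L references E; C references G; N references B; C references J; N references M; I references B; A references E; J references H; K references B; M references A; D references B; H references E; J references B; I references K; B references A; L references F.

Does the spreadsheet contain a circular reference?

DFS with white/gray/black marking, starting from H:
H gray
  L gray
    E gray
    E black
    F gray
      F→E: E black — skip
    F black
  L black
  H→F: F black — skip
  H→E: E black — skip
H black
A gray
  A→E: E black — skip
A black
B gray
  B→A: A black — skip
B black
C gray
  G gray
    G→B: B black — skip
    G→A: A black — skip
    M gray
      M→A: A black — skip
    M black
  G black
  I gray
    K gray
      K→B: B black — skip
    K black
    I→B: B black — skip
    I→M: M black — skip
    N gray
      N→C: C is gray → back edge
Back edge found, so a cycle exists: C → I → N → C.

Yes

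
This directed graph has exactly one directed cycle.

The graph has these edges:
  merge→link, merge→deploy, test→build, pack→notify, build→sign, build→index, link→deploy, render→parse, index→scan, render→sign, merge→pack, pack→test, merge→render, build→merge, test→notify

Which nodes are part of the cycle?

pack, test, build, merge

DFS with gray/black marking from build:
build gray
  merge gray
    render gray
      sign gray
      sign black
      parse gray
      parse black
    render black
    pack gray
      notify gray
      notify black
      test gray
        test→notify: notify black — skip
        test→build: build is gray → back edge
Back edge closes the cycle build → merge → pack → test → build; its vertices are {pack, test, build, merge}.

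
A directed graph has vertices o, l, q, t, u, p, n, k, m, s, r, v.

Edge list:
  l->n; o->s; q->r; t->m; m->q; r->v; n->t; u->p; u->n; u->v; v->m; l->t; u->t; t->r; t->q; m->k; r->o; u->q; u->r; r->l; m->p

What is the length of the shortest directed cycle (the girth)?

For each vertex v, BFS finds the shortest path from v back to v.
The shortest such closed walk is t → r → l → t, length 3.

3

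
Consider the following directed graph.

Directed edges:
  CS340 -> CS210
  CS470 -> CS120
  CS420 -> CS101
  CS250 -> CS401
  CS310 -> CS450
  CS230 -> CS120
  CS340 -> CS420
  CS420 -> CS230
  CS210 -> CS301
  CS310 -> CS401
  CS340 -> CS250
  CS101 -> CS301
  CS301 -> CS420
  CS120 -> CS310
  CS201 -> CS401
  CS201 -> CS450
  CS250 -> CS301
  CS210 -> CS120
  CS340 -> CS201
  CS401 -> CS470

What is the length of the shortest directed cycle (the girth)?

For each vertex v, BFS finds the shortest path from v back to v.
The shortest such closed walk is CS420 → CS101 → CS301 → CS420, length 3.

3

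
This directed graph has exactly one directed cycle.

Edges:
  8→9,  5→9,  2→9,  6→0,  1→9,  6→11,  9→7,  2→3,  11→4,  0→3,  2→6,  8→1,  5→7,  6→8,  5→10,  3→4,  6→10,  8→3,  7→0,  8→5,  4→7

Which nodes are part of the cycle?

0, 3, 4, 7

DFS with gray/black marking from 3:
3 gray
  4 gray
    7 gray
      0 gray
        0→3: 3 is gray → back edge
Back edge closes the cycle 3 → 4 → 7 → 0 → 3; its vertices are {0, 3, 4, 7}.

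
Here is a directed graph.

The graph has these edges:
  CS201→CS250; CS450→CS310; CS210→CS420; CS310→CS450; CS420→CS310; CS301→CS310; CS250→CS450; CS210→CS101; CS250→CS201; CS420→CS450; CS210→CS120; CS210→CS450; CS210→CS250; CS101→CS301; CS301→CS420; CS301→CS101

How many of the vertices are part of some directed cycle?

6

A vertex is on a directed cycle iff it belongs to a strongly connected component of size ≥ 2 (or has a self-loop).
The vertices on cycles are {CS101, CS201, CS250, CS301, CS310, CS450} — 6 in total.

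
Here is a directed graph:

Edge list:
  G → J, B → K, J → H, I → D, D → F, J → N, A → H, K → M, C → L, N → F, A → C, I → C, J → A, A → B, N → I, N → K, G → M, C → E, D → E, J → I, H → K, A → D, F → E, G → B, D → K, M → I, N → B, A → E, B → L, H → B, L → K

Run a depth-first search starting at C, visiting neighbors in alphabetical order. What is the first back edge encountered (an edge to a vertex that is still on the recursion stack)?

I→C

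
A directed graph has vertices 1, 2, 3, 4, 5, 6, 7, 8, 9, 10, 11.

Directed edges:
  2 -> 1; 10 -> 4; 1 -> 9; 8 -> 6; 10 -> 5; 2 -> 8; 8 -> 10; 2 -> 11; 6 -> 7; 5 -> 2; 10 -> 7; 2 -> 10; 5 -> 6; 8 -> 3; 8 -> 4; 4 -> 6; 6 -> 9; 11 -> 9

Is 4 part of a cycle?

4 lies on a cycle iff there is a path from 4 back to itself.
Exploring from 4, it never reaches itself; equivalently, its strongly connected component is a singleton.

No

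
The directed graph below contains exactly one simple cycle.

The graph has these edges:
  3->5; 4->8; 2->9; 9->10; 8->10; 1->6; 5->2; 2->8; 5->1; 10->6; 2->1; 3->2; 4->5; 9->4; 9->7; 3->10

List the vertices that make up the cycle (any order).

DFS with gray/black marking from 2:
2 gray
  9 gray
    4 gray
      8 gray
        10 gray
          6 gray
          6 black
        10 black
      8 black
      5 gray
        1 gray
          1→6: 6 black — skip
        1 black
        5→2: 2 is gray → back edge
Back edge closes the cycle 2 → 9 → 4 → 5 → 2; its vertices are {2, 4, 5, 9}.

2, 4, 5, 9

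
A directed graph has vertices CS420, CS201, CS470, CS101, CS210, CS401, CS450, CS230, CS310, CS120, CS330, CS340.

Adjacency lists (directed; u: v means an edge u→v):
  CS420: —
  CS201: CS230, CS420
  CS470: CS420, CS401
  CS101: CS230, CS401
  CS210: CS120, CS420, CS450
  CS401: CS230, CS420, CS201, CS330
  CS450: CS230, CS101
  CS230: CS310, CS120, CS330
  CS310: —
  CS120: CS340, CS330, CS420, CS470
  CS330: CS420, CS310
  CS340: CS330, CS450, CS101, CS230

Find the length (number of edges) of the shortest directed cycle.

For each vertex v, BFS finds the shortest path from v back to v.
The shortest such closed walk is CS120 → CS340 → CS230 → CS120, length 3.

3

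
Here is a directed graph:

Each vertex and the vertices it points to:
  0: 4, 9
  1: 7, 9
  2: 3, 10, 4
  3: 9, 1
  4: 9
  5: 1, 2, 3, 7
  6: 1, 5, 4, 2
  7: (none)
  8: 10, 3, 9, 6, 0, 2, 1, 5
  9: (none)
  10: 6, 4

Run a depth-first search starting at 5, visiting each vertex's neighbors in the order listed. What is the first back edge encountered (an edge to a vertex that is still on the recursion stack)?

6->5

DFS from 5 (visiting each vertex's neighbors in the order listed); mark gray on enter, black on exit:
5 gray
  1 gray
    7 gray
    7 black
    9 gray
    9 black
  1 black
  2 gray
    3 gray
      3→9: 9 black — skip
      3→1: 1 black — skip
    3 black
    10 gray
      6 gray
        6→1: 1 black — skip
        6→5: 5 is gray → back edge
First back edge: 6 → 5.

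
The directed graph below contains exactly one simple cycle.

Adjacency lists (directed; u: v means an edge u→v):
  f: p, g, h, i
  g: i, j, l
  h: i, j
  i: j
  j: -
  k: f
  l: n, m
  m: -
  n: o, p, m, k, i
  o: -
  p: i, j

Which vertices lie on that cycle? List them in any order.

DFS with gray/black marking from l:
l gray
  n gray
    o gray
    o black
    p gray
      i gray
        j gray
        j black
      i black
      p→j: j black — skip
    p black
    m gray
    m black
    k gray
      f gray
        f→p: p black — skip
        g gray
          g→i: i black — skip
          g→j: j black — skip
          g→l: l is gray → back edge
Back edge closes the cycle l → n → k → f → g → l; its vertices are {f, g, k, l, n}.

f, g, k, l, n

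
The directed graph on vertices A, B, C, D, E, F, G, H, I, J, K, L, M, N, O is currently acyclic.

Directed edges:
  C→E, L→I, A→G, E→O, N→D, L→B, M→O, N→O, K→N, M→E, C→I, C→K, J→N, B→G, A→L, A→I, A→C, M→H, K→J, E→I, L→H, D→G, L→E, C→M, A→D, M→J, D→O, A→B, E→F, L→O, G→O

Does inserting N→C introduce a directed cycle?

Adding N→C creates a cycle iff C can already reach N.
Path from C: C → K → N.
So C → … → N → C is a cycle.

Yes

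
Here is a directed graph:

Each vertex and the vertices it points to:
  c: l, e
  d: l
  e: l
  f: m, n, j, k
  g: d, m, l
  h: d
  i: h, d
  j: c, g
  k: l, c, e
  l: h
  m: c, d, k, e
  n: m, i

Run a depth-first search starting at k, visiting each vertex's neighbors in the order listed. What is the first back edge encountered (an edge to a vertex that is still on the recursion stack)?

DFS from k (visiting each vertex's neighbors in the order listed); mark gray on enter, black on exit:
k gray
  l gray
    h gray
      d gray
        d→l: l is gray → back edge
First back edge: d → l.

d->l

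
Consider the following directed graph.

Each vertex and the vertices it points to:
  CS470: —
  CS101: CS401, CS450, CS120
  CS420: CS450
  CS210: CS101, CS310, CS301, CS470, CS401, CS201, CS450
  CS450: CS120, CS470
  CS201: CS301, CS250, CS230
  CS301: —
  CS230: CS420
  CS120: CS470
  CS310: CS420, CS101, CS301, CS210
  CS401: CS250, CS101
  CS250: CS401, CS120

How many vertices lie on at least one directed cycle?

A vertex is on a directed cycle iff it belongs to a strongly connected component of size ≥ 2 (or has a self-loop).
The vertices on cycles are {CS101, CS210, CS250, CS310, CS401} — 5 in total.

5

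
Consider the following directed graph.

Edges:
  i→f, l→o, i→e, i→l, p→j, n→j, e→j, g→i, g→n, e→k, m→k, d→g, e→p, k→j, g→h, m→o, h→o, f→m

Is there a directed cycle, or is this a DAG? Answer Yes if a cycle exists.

DFS with white/gray/black marking, starting from h:
h gray
  o gray
  o black
h black
d gray
  g gray
    g→h: h black — skip
    i gray
      l gray
        l→o: o black — skip
      l black
      e gray
        j gray
        j black
        p gray
          p→j: j black — skip
        p black
        k gray
          k→j: j black — skip
        k black
      e black
      f gray
        m gray
          m→k: k black — skip
          m→o: o black — skip
        m black
      f black
    i black
    n gray
      n→j: j black — skip
    n black
  g black
d black
Every edge goes to a white or black vertex — no back edge, so the graph is acyclic.

No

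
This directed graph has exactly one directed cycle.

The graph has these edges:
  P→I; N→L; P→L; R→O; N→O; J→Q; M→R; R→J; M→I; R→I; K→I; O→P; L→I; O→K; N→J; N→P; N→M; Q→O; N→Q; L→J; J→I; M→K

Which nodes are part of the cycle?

DFS with gray/black marking from L:
L gray
  I gray
  I black
  J gray
    J→I: I black — skip
    Q gray
      O gray
        P gray
          P→L: L is gray → back edge
Back edge closes the cycle L → J → Q → O → P → L; its vertices are {J, L, O, P, Q}.

J, L, O, P, Q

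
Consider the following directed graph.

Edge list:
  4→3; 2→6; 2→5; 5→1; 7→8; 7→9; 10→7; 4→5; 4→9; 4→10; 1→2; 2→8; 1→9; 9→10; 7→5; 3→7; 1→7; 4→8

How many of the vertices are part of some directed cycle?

6

A vertex is on a directed cycle iff it belongs to a strongly connected component of size ≥ 2 (or has a self-loop).
The vertices on cycles are {1, 2, 5, 7, 9, 10} — 6 in total.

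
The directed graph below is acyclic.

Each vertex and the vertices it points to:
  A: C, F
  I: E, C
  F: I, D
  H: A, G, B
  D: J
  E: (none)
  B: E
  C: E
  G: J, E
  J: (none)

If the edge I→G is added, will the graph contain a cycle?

No

Adding I→G creates a cycle iff G can already reach I.
Explore from G: no path reaches I. The graph stays acyclic.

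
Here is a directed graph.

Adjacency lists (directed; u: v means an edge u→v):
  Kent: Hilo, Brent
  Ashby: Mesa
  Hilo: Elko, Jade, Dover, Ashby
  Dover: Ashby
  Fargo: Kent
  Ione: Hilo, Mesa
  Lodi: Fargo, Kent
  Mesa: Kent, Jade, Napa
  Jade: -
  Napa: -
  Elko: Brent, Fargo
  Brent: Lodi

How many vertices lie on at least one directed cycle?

9

A vertex is on a directed cycle iff it belongs to a strongly connected component of size ≥ 2 (or has a self-loop).
The vertices on cycles are {Elko, Hilo, Kent, Lodi, Mesa, Ashby, Brent, Dover, Fargo} — 9 in total.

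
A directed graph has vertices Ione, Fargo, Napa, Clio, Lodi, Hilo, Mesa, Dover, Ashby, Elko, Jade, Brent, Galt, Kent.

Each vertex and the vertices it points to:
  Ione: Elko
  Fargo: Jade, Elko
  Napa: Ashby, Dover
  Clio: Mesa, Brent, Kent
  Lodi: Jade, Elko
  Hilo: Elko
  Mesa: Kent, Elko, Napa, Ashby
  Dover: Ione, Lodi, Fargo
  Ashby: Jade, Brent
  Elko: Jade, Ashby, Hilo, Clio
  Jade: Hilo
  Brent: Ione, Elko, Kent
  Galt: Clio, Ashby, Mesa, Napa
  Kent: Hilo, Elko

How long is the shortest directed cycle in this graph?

2

For each vertex v, BFS finds the shortest path from v back to v.
The shortest such closed walk is Elko → Hilo → Elko, length 2.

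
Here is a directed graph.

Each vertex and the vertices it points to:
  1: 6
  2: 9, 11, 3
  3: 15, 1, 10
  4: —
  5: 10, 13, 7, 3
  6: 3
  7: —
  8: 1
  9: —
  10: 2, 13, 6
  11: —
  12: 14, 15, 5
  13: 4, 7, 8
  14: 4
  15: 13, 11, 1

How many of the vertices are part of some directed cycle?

8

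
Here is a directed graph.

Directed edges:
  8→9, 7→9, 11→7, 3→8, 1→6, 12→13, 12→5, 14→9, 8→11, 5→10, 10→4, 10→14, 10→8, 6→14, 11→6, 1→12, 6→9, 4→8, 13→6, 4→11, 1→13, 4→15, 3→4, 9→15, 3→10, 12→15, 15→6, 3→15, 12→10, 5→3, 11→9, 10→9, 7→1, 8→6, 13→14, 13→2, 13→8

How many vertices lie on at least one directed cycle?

14

A vertex is on a directed cycle iff it belongs to a strongly connected component of size ≥ 2 (or has a self-loop).
The vertices on cycles are {1, 3, 4, 5, 6, 7, 8, 9, 10, 11, 12, 13, 14, 15} — 14 in total.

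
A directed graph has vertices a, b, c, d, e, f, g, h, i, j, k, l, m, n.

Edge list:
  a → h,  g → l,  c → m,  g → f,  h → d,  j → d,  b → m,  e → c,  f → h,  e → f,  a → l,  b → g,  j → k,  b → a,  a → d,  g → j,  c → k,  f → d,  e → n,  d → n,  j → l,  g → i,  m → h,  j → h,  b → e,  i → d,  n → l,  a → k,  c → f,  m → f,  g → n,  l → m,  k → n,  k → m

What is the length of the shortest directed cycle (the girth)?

5

For each vertex v, BFS finds the shortest path from v back to v.
The shortest such closed walk is n → l → m → h → d → n, length 5.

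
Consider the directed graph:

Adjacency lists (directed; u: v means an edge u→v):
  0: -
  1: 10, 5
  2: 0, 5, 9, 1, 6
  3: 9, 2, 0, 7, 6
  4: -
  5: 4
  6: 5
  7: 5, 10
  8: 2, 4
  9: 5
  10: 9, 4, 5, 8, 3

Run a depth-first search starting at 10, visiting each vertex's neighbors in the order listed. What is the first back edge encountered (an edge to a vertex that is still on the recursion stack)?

1→10

DFS from 10 (visiting each vertex's neighbors in the order listed); mark gray on enter, black on exit:
10 gray
  9 gray
    5 gray
      4 gray
      4 black
    5 black
  9 black
  10→4: 4 black — skip
  10→5: 5 black — skip
  8 gray
    2 gray
      0 gray
      0 black
      2→5: 5 black — skip
      2→9: 9 black — skip
      1 gray
        1→10: 10 is gray → back edge
First back edge: 1 → 10.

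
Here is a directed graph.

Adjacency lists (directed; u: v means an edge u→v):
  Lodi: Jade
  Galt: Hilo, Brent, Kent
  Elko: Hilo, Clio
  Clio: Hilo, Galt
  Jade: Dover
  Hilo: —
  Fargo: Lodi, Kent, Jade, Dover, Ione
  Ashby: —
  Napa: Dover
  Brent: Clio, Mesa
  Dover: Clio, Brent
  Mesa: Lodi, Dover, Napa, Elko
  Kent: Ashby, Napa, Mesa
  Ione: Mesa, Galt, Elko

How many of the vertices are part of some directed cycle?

10

A vertex is on a directed cycle iff it belongs to a strongly connected component of size ≥ 2 (or has a self-loop).
The vertices on cycles are {Clio, Elko, Galt, Jade, Kent, Lodi, Mesa, Napa, Brent, Dover} — 10 in total.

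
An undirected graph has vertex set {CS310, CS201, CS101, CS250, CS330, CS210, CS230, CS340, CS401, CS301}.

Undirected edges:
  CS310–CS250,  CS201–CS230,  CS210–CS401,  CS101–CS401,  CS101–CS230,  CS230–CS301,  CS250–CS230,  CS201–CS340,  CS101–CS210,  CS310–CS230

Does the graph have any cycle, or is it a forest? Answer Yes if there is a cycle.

Yes

DFS, tracking each vertex's parent; an edge to a visited non-parent vertex closes a cycle.
Start from CS250:
visit CS250 (parent –)
  visit CS310 (parent CS250)
    CS310–CS250: parent, skip
    visit CS230 (parent CS310)
      visit CS301 (parent CS230)
        CS301–CS230: parent, skip
      CS230–CS250: CS250 visited and ≠ parent → cycle
Cycle: CS250 – CS310 – CS230 – CS250.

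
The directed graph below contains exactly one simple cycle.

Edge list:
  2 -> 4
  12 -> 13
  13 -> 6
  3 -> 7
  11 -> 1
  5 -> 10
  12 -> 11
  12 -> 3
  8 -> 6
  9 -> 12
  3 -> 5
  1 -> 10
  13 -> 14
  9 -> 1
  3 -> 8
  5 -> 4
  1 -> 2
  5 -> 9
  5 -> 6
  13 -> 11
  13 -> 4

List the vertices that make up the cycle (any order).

3, 5, 9, 12

DFS with gray/black marking from 9:
9 gray
  12 gray
    11 gray
      1 gray
        2 gray
          4 gray
          4 black
        2 black
        10 gray
        10 black
      1 black
    11 black
    13 gray
      14 gray
      14 black
      13→11: 11 black — skip
      6 gray
      6 black
      13→4: 4 black — skip
    13 black
    3 gray
      7 gray
      7 black
      8 gray
        8→6: 6 black — skip
      8 black
      5 gray
        5→9: 9 is gray → back edge
Back edge closes the cycle 9 → 12 → 3 → 5 → 9; its vertices are {3, 5, 9, 12}.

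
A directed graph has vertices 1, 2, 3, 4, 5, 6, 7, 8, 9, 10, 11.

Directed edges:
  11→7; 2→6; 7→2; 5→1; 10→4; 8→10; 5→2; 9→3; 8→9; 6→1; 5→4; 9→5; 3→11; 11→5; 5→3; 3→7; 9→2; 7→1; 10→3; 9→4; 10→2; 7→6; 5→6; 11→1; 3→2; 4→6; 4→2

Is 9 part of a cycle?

No

9 lies on a cycle iff there is a path from 9 back to itself.
Exploring from 9, it never reaches itself; equivalently, its strongly connected component is a singleton.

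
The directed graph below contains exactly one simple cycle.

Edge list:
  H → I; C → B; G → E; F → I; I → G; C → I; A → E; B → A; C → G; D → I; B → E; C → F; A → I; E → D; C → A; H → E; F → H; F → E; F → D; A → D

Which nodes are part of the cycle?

DFS with gray/black marking from G:
G gray
  E gray
    D gray
      I gray
        I→G: G is gray → back edge
Back edge closes the cycle G → E → D → I → G; its vertices are {D, E, G, I}.

D, E, G, I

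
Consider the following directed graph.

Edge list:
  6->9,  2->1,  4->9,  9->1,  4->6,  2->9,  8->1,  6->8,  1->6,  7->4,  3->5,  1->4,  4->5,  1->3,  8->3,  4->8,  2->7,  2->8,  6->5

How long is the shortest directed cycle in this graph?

For each vertex v, BFS finds the shortest path from v back to v.
The shortest such closed walk is 8 → 1 → 4 → 8, length 3.

3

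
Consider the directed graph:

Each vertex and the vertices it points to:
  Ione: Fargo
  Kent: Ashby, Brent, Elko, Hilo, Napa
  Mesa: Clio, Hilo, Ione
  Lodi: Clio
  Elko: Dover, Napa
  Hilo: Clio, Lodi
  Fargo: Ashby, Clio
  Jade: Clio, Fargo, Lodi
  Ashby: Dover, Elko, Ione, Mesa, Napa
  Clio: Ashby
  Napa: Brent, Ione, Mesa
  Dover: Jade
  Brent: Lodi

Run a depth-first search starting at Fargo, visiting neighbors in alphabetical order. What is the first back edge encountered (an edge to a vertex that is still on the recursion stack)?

DFS from Fargo (visiting neighbors in alphabetical order); mark gray on enter, black on exit:
Fargo gray
  Ashby gray
    Dover gray
      Jade gray
        Clio gray
          Clio→Ashby: Ashby is gray → back edge
First back edge: Clio → Ashby.

Clio→Ashby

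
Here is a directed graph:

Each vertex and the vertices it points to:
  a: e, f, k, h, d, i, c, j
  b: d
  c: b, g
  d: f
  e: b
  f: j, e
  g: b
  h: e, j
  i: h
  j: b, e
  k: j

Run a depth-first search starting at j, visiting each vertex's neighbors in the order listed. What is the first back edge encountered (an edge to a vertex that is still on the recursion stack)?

f→j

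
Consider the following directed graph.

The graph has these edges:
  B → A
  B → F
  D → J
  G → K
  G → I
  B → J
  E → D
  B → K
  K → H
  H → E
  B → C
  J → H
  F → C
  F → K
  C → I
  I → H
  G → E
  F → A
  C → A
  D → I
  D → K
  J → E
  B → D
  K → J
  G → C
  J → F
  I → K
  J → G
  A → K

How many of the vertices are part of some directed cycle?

10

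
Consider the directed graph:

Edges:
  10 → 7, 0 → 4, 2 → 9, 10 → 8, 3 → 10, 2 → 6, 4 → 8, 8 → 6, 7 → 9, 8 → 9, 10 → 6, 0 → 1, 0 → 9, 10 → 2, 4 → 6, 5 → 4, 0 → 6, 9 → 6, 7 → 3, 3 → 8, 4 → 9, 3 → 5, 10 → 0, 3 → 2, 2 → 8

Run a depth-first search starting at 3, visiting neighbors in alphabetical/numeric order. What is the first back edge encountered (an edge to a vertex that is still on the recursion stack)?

DFS from 3 (visiting neighbors in alphabetical/numeric order); mark gray on enter, black on exit:
3 gray
  2 gray
    6 gray
    6 black
    8 gray
      8→6: 6 black — skip
      9 gray
        9→6: 6 black — skip
      9 black
    8 black
    2→9: 9 black — skip
  2 black
  5 gray
    4 gray
      4→6: 6 black — skip
      4→8: 8 black — skip
      4→9: 9 black — skip
    4 black
  5 black
  3→8: 8 black — skip
  10 gray
    0 gray
      1 gray
      1 black
      0→4: 4 black — skip
      0→6: 6 black — skip
      0→9: 9 black — skip
    0 black
    10→2: 2 black — skip
    10→6: 6 black — skip
    7 gray
      7→3: 3 is gray → back edge
First back edge: 7 → 3.

7→3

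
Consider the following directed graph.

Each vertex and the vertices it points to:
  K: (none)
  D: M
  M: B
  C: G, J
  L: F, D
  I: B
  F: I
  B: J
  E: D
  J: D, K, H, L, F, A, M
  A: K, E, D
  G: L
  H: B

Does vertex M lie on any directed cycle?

M is on a cycle iff M can reach itself via ≥1 edge.
M → B → J → M — yes.

Yes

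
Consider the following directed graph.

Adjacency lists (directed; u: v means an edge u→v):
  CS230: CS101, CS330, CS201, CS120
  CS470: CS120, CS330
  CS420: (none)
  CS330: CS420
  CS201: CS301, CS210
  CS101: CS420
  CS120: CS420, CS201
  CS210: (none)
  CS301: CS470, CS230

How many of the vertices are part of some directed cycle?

A vertex is on a directed cycle iff it belongs to a strongly connected component of size ≥ 2 (or has a self-loop).
The vertices on cycles are {CS120, CS201, CS230, CS301, CS470} — 5 in total.

5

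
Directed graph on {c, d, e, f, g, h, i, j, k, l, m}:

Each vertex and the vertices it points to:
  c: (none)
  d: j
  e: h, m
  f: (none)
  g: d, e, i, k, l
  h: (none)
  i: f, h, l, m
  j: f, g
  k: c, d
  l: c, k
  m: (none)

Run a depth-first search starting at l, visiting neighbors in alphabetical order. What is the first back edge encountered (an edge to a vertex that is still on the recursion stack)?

g→d

DFS from l (visiting neighbors in alphabetical order); mark gray on enter, black on exit:
l gray
  c gray
  c black
  k gray
    k→c: c black — skip
    d gray
      j gray
        f gray
        f black
        g gray
          g→d: d is gray → back edge
First back edge: g → d.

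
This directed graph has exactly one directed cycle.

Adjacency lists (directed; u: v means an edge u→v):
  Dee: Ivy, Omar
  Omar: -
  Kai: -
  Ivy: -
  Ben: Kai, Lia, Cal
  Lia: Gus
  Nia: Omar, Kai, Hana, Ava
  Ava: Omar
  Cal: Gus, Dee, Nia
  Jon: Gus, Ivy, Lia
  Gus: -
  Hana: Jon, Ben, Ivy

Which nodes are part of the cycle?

Ben, Cal, Nia, Hana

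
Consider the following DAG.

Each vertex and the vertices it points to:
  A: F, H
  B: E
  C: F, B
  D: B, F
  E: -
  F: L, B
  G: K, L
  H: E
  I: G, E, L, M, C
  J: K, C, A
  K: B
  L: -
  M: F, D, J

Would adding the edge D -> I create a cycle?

Adding D→I creates a cycle iff I can already reach D.
Path from I: I → M → D.
So I → … → D → I is a cycle.

Yes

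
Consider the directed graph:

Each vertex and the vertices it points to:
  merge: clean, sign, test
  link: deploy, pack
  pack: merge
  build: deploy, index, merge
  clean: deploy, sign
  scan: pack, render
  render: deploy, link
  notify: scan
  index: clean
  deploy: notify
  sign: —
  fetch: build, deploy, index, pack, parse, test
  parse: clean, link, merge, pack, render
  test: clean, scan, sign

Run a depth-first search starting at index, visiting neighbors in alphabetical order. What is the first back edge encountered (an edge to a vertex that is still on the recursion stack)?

merge→clean

DFS from index (visiting neighbors in alphabetical order); mark gray on enter, black on exit:
index gray
  clean gray
    deploy gray
      notify gray
        scan gray
          pack gray
            merge gray
              merge→clean: clean is gray → back edge
First back edge: merge → clean.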